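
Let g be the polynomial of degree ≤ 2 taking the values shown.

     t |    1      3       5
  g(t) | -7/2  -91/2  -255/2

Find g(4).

-163/2

Write g(t) = at^2 + bt + c. Substituting each data point gives a linear system:
  a + b + c = -7/2
  9a + 3b + c = -91/2
  25a + 5b + c = -255/2
Solving the system yields a = -5, b = -1, c = 5/2.
So g(t) = -5t² - t + 5/2.
Then g(4) = -163/2.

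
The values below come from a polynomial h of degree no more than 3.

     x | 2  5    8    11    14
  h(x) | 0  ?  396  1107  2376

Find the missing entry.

81

On equispaced nodes a degree-3 polynomial has vanishing fourth forward difference, so
  h(2) - 4·h(5) + 6·h(8) - 4·h(11) + h(14) = 0.
Substituting the known values and solving for h(5):
  -4·h(5) = -324
  h(5) = 81.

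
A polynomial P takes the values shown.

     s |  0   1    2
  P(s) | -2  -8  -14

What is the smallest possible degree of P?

1

Forward differences of the values at s = 0, 1, 2:
  P  : -2  -8  -14
  Δ  : -6  -6
  Δ^2: 0
The first differences are constant (-6) and nonzero, while all higher differences vanish, so the minimal degree is 1.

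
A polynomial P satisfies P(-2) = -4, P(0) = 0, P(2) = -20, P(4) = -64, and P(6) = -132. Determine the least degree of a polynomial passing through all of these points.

2

Forward differences of the values at n = -2, 0, 2, 4, 6:
  P  : -4  0  -20  -64  -132
  Δ  : 4  -20  -44  -68
  Δ^2: -24  -24  -24
  Δ^3: 0  0
  Δ^4: 0
The second differences are constant (-24) and nonzero, while all higher differences vanish, so the minimal degree is 2.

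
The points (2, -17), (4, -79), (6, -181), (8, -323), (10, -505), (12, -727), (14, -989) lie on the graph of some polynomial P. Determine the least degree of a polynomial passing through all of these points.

2

Forward differences of the values at t = 2, 4, 6, 8, 10, 12, 14:
  P  : -17  -79  -181  -323  -505  -727  -989
  Δ  : -62  -102  -142  -182  -222  -262
  Δ^2: -40  -40  -40  -40  -40
  Δ^3: 0  0  0  0
  Δ^4: 0  0  0
  Δ^5: 0  0
  Δ^6: 0
The second differences are constant (-40) and nonzero, while all higher differences vanish, so the minimal degree is 2.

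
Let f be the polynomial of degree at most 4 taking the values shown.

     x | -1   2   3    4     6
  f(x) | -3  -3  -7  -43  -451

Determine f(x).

f(x) = -x^4 + 5x^3 - 6x^2 - 4x + 5

Write f(x) = ax^4 + bx^3 + cx^2 + dx + e. Substituting each data point gives a linear system:
  a - b + c - d + e = -3
  16a + 8b + 4c + 2d + e = -3
  81a + 27b + 9c + 3d + e = -7
  256a + 64b + 16c + 4d + e = -43
  1296a + 216b + 36c + 6d + e = -451
Solving the system yields a = -1, b = 5, c = -6, d = -4, e = 5.
So f(x) = -x^4 + 5x^3 - 6x^2 - 4x + 5.
Check: f(4) = -43. ✓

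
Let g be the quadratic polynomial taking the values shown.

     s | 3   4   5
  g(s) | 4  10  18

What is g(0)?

-2

Using the Lagrange interpolation formula with nodes 3, 4, 5:
  L_0(s) = (s - 4)(s - 5) / 2
  L_1(s) = (s - 3)(s - 5) / -1
  L_2(s) = (s - 3)(s - 4) / 2
Then g(s) = 4·L_0(s) + 10·L_1(s) + 18·L_2(s).
Expanding and collecting terms gives g(s) = s² - s - 2.
Evaluating at s = 0: g(0) = -2.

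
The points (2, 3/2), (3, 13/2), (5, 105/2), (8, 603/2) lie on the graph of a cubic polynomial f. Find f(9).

913/2

Using the Lagrange interpolation formula with nodes 2, 3, 5, 8:
  L_0(t) = (t - 3)(t - 5)(t - 8) / -18
  L_1(t) = (t - 2)(t - 5)(t - 8) / 10
  L_2(t) = (t - 2)(t - 3)(t - 8) / -18
  L_3(t) = (t - 2)(t - 3)(t - 5) / 90
Then f(t) = 3/2·L_0(t) + 13/2·L_1(t) + 105/2·L_2(t) + 603/2·L_3(t).
Expanding and collecting terms gives f(t) = t³ - 4t² + 6t - 5/2.
Evaluating at t = 9: f(9) = 913/2.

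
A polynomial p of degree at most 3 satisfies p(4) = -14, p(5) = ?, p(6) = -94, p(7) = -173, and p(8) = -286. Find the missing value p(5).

The 4 known points determine the degree-3 polynomial uniquely.
Write p(u) = au^3 + bu^2 + cu + d. Substituting each data point gives a linear system:
  64a + 16b + 4c + d = -14
  216a + 36b + 6c + d = -94
  343a + 49b + 7c + d = -173
  512a + 64b + 8c + d = -286
Solving the system yields a = -1, b = 4, c = -4, d = 2.
So p(u) = -u^3 + 4u^2 - 4u + 2.
Then p(5) = -43.

-43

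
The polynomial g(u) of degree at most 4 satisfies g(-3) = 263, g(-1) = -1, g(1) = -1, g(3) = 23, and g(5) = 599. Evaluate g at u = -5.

1799

Forward differences of the values at u = -3, -1, 1, 3, 5:
  g  : 263  -1  -1  23  599
  Δ  : -264  0  24  576
  Δ^2: 264  24  552
  Δ^3: -240  528
  Δ^4: 768
The fourth differences are constant, confirming degree 4.
Interpolating (Newton forward form) and evaluating at u = -5 gives g(-5) = 1799.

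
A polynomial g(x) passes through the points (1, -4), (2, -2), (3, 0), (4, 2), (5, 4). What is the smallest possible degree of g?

Forward differences of the values at x = 1, 2, 3, 4, 5:
  g  : -4  -2  0  2  4
  Δ  : 2  2  2  2
  Δ^2: 0  0  0
  Δ^3: 0  0
  Δ^4: 0
The first differences are constant (2) and nonzero, while all higher differences vanish, so the minimal degree is 1.

1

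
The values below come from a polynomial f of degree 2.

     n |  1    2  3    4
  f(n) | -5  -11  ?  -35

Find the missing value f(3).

On equispaced nodes a degree-2 polynomial has vanishing third forward difference, so
  - f(1) + 3·f(2) - 3·f(3) + f(4) = 0.
Substituting the known values and solving for f(3):
  -3·f(3) = 63
  f(3) = -21.

-21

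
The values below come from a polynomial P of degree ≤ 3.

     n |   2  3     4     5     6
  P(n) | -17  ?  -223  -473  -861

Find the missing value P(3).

-81

On equispaced nodes a degree-3 polynomial has vanishing fourth forward difference, so
  P(2) - 4·P(3) + 6·P(4) - 4·P(5) + P(6) = 0.
Substituting the known values and solving for P(3):
  -4·P(3) = 324
  P(3) = -81.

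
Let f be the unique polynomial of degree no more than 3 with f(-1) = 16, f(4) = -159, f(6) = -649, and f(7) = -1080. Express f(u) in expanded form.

Write f(u) = au^3 + bu^2 + cu + d. Substituting each data point gives a linear system:
  -a + b - c + d = 16
  64a + 16b + 4c + d = -159
  216a + 36b + 6c + d = -649
  343a + 49b + 7c + d = -1080
Solving the system yields a = -4, b = 6, c = -1, d = 5.
So f(u) = -4u³ + 6u² - u + 5.
Check: f(7) = -1080. ✓

f(u) = -4u^3 + 6u^2 - u + 5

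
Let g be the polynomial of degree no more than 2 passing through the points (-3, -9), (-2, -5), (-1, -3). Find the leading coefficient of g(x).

-1

Write g(x) = ax^2 + bx + c. Substituting each data point gives a linear system:
  9a - 3b + c = -9
  4a - 2b + c = -5
  a - b + c = -3
Solving the system yields a = -1, b = -1, c = -3.
So g(x) = -x² - x - 3.
The leading coefficient is -1.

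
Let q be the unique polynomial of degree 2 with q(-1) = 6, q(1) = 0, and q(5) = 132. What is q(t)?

q(t) = 6t^2 - 3t - 3

Using the Lagrange interpolation formula with nodes -1, 1, 5:
  L_0(t) = (t - 1)(t - 5) / 12
  L_1(t) = (t + 1)(t - 5) / -8
  L_2(t) = (t + 1)(t - 1) / 24
Then q(t) = 6·L_0(t) + 0·L_1(t) + 132·L_2(t).
Expanding and collecting terms gives q(t) = 6t^2 - 3t - 3.
Check: q(1) = 0. ✓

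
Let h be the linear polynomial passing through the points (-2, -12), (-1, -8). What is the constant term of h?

Write h(u) = au + b. Substituting each data point gives a linear system:
  -2a + b = -12
  -a + b = -8
Solving the system yields a = 4, b = -4.
So h(u) = 4u - 4.
The constant term is -4.

-4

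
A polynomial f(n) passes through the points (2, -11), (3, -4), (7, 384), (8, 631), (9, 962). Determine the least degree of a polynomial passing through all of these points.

3

Divided differences on the nodes 2, 3, 7, 8, 9:
  order 0: -11  -4  384  631  962
  order 1: 7  97  247  331
  order 2: 18  30  42
  order 3: 2  2
  order 4: 0
The order-3 divided differences are all 2 (nonzero) and every higher order vanishes, so the data lies on a polynomial of degree exactly 3.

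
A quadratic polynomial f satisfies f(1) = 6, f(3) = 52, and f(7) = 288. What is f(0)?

1

Write f(x) = ax^2 + bx + c. Substituting each data point gives a linear system:
  a + b + c = 6
  9a + 3b + c = 52
  49a + 7b + c = 288
Solving the system yields a = 6, b = -1, c = 1.
So f(x) = 6x² - x + 1.
Then f(0) = 1.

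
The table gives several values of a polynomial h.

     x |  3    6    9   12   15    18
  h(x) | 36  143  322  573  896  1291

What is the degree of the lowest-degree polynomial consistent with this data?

Forward differences of the values at x = 3, 6, 9, 12, 15, 18:
  h  : 36  143  322  573  896  1291
  Δ  : 107  179  251  323  395
  Δ^2: 72  72  72  72
  Δ^3: 0  0  0
  Δ^4: 0  0
  Δ^5: 0
The second differences are constant (72) and nonzero, while all higher differences vanish, so the minimal degree is 2.

2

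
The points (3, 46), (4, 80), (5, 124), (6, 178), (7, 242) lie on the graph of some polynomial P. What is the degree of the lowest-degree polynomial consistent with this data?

2

Forward differences of the values at s = 3, 4, 5, 6, 7:
  P  : 46  80  124  178  242
  Δ  : 34  44  54  64
  Δ^2: 10  10  10
  Δ^3: 0  0
  Δ^4: 0
The second differences are constant (10) and nonzero, while all higher differences vanish, so the minimal degree is 2.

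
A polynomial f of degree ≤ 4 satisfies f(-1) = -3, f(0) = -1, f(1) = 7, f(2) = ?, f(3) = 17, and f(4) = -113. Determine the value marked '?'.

The 5 known points determine the degree-4 polynomial uniquely.
Write f(u) = au^4 + bu^3 + cu^2 + du + e. Substituting each data point gives a linear system:
  a - b + c - d + e = -3
  e = -1
  a + b + c + d + e = 7
  81a + 27b + 9c + 3d + e = 17
  256a + 64b + 16c + 4d + e = -113
Solving the system yields a = -2, b = 5, c = 5, d = 0, e = -1.
So f(u) = -2u^4 + 5u^3 + 5u^2 - 1.
Then f(2) = 27.

27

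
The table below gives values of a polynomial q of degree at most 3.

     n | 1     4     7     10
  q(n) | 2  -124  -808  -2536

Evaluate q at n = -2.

Forward differences of the values at n = 1, 4, 7, 10:
  q  : 2  -124  -808  -2536
  Δ  : -126  -684  -1728
  Δ^2: -558  -1044
  Δ^3: -486
The third differences are constant, confirming degree 3.
Interpolating (Newton forward form) and evaluating at n = -2 gives q(-2) = 56.

56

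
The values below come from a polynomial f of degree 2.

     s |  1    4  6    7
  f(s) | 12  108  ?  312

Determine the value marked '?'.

The 3 known points determine the degree-2 polynomial uniquely.
Write f(s) = as^2 + bs + c. Substituting each data point gives a linear system:
  a + b + c = 12
  16a + 4b + c = 108
  49a + 7b + c = 312
Solving the system yields a = 6, b = 2, c = 4.
So f(s) = 6s^2 + 2s + 4.
Then f(6) = 232.

232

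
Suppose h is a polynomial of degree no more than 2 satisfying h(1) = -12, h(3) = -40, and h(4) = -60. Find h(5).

Write h(n) = an^2 + bn + c. Substituting each data point gives a linear system:
  a + b + c = -12
  9a + 3b + c = -40
  16a + 4b + c = -60
Solving the system yields a = -2, b = -6, c = -4.
So h(n) = -2n^2 - 6n - 4.
Then h(5) = -84.

-84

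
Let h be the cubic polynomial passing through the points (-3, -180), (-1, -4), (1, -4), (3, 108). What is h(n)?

h(n) = 6n^3 - 4n^2 - 6n

Write h(n) = an^3 + bn^2 + cn + d. Substituting each data point gives a linear system:
  -27a + 9b - 3c + d = -180
  -a + b - c + d = -4
  a + b + c + d = -4
  27a + 9b + 3c + d = 108
Solving the system yields a = 6, b = -4, c = -6, d = 0.
So h(n) = 6n^3 - 4n^2 - 6n.
Check: h(1) = -4. ✓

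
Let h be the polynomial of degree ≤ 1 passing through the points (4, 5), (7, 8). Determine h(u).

h(u) = u + 1

Write h(u) = au + b. Substituting each data point gives a linear system:
  4a + b = 5
  7a + b = 8
Solving the system yields a = 1, b = 1.
So h(u) = u + 1.
Check: h(7) = 8. ✓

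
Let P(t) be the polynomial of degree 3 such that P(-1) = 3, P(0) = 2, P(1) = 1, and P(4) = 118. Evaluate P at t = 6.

Using the Lagrange interpolation formula with nodes -1, 0, 1, 4:
  L_0(t) = t(t - 1)(t - 4) / -10
  L_1(t) = (t + 1)(t - 1)(t - 4) / 4
  L_2(t) = (t + 1)t(t - 4) / -6
  L_3(t) = (t + 1)t(t - 1) / 60
Then P(t) = 3·L_0(t) + 2·L_1(t) + 1·L_2(t) + 118·L_3(t).
Expanding and collecting terms gives P(t) = 2t³ - 3t + 2.
Evaluating at t = 6: P(6) = 416.

416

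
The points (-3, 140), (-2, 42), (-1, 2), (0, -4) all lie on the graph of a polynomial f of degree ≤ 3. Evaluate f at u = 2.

Forward differences of the values at u = -3, -2, -1, 0:
  f  : 140  42  2  -4
  Δ  : -98  -40  -6
  Δ^2: 58  34
  Δ^3: -24
The third differences are constant, confirming degree 3.
Interpolating (Newton forward form) and evaluating at u = 2 gives f(2) = -10.

-10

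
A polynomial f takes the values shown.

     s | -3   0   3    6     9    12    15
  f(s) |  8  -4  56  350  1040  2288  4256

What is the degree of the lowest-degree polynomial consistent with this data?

Forward differences of the values at s = -3, 0, 3, 6, 9, 12, 15:
  f  : 8  -4  56  350  1040  2288  4256
  Δ  : -12  60  294  690  1248  1968
  Δ^2: 72  234  396  558  720
  Δ^3: 162  162  162  162
  Δ^4: 0  0  0
  Δ^5: 0  0
  Δ^6: 0
The third differences are constant (162) and nonzero, while all higher differences vanish, so the minimal degree is 3.

3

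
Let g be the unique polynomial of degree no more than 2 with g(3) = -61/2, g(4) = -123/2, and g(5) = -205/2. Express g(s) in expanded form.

g(s) = -5s^2 + 4s + 5/2

Using the Lagrange interpolation formula with nodes 3, 4, 5:
  L_0(s) = (s - 4)(s - 5) / 2
  L_1(s) = (s - 3)(s - 5) / -1
  L_2(s) = (s - 3)(s - 4) / 2
Then g(s) = -61/2·L_0(s) - 123/2·L_1(s) - 205/2·L_2(s).
Expanding and collecting terms gives g(s) = -5s² + 4s + 5/2.
Check: g(5) = -205/2. ✓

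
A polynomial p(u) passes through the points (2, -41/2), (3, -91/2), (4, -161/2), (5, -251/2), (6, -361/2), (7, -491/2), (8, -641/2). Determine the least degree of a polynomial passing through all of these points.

2

Forward differences of the values at u = 2, 3, 4, 5, 6, 7, 8:
  p  : -41/2  -91/2  -161/2  -251/2  -361/2  -491/2  -641/2
  Δ  : -25  -35  -45  -55  -65  -75
  Δ^2: -10  -10  -10  -10  -10
  Δ^3: 0  0  0  0
  Δ^4: 0  0  0
  Δ^5: 0  0
  Δ^6: 0
The second differences are constant (-10) and nonzero, while all higher differences vanish, so the minimal degree is 2.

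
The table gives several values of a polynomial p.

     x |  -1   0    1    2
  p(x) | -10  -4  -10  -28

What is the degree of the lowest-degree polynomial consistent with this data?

2

Forward differences of the values at x = -1, 0, 1, 2:
  p  : -10  -4  -10  -28
  Δ  : 6  -6  -18
  Δ^2: -12  -12
  Δ^3: 0
The second differences are constant (-12) and nonzero, while all higher differences vanish, so the minimal degree is 2.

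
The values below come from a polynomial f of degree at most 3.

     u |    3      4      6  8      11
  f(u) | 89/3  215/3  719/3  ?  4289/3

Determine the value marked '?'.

1679/3

The 4 known points determine the degree-3 polynomial uniquely.
Write f(u) = au^3 + bu^2 + cu + d. Substituting each data point gives a linear system:
  27a + 9b + 3c + d = 89/3
  64a + 16b + 4c + d = 215/3
  216a + 36b + 6c + d = 719/3
  1331a + 121b + 11c + d = 4289/3
Solving the system yields a = 1, b = 1, c = -2, d = -1/3.
So f(u) = u^3 + u^2 - 2u - 1/3.
Then f(8) = 1679/3.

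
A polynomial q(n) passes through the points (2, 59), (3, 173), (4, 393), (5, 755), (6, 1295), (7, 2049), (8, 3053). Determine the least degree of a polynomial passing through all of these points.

Forward differences of the values at n = 2, 3, 4, 5, 6, 7, 8:
  q  : 59  173  393  755  1295  2049  3053
  Δ  : 114  220  362  540  754  1004
  Δ^2: 106  142  178  214  250
  Δ^3: 36  36  36  36
  Δ^4: 0  0  0
  Δ^5: 0  0
  Δ^6: 0
The third differences are constant (36) and nonzero, while all higher differences vanish, so the minimal degree is 3.

3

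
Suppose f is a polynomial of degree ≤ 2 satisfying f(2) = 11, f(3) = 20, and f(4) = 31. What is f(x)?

Write f(x) = ax^2 + bx + c. Substituting each data point gives a linear system:
  4a + 2b + c = 11
  9a + 3b + c = 20
  16a + 4b + c = 31
Solving the system yields a = 1, b = 4, c = -1.
So f(x) = x^2 + 4x - 1.
Check: f(2) = 11. ✓

f(x) = x^2 + 4x - 1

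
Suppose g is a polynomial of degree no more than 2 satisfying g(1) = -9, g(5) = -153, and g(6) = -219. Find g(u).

g(u) = -6u^2 - 3

Write g(u) = au^2 + bu + c. Substituting each data point gives a linear system:
  a + b + c = -9
  25a + 5b + c = -153
  36a + 6b + c = -219
Solving the system yields a = -6, b = 0, c = -3.
So g(u) = -6u^2 - 3.
Check: g(1) = -9. ✓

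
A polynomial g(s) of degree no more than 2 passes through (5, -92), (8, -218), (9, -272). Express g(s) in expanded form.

g(s) = -3s^2 - 3s - 2

Write g(s) = as^2 + bs + c. Substituting each data point gives a linear system:
  25a + 5b + c = -92
  64a + 8b + c = -218
  81a + 9b + c = -272
Solving the system yields a = -3, b = -3, c = -2.
So g(s) = -3s^2 - 3s - 2.
Check: g(9) = -272. ✓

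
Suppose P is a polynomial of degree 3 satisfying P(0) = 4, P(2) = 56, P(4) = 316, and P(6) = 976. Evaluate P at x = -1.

Write P(x) = ax^3 + bx^2 + cx + d. Substituting each data point gives a linear system:
  d = 4
  8a + 4b + 2c + d = 56
  64a + 16b + 4c + d = 316
  216a + 36b + 6c + d = 976
Solving the system yields a = 4, b = 2, c = 6, d = 4.
So P(x) = 4x^3 + 2x^2 + 6x + 4.
Then P(-1) = -4.

-4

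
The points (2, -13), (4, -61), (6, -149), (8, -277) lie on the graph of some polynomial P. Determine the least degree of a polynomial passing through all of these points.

2

Forward differences of the values at n = 2, 4, 6, 8:
  P  : -13  -61  -149  -277
  Δ  : -48  -88  -128
  Δ^2: -40  -40
  Δ^3: 0
The second differences are constant (-40) and nonzero, while all higher differences vanish, so the minimal degree is 2.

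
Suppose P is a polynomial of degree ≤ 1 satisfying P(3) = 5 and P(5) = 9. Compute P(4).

Write P(s) = as + b. Substituting each data point gives a linear system:
  3a + b = 5
  5a + b = 9
Solving the system yields a = 2, b = -1.
So P(s) = 2s - 1.
Then P(4) = 7.

7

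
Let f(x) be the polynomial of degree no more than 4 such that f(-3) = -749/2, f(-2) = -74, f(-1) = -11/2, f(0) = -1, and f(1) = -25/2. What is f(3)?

-983/2

Write f(x) = ax^4 + bx^3 + cx^2 + dx + e. Substituting each data point gives a linear system:
  81a - 27b + 9c - 3d + e = -749/2
  16a - 8b + 4c - 2d + e = -74
  a - b + c - d + e = -11/2
  e = -1
  a + b + c + d + e = -25/2
Solving the system yields a = -5, b = -2, c = -3, d = -3/2, e = -1.
So f(x) = -5x^4 - 2x^3 - 3x^2 - (3/2)x - 1.
Then f(3) = -983/2.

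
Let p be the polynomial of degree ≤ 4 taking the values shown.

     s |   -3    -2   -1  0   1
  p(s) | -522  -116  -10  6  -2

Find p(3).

Using the Lagrange interpolation formula with nodes -3, -2, -1, 0, 1:
  L_0(s) = (s + 2)(s + 1)s(s - 1) / 24
  L_1(s) = (s + 3)(s + 1)s(s - 1) / -6
  L_2(s) = (s + 3)(s + 2)s(s - 1) / 4
  L_3(s) = (s + 3)(s + 2)(s + 1)(s - 1) / -6
  L_4(s) = (s + 3)(s + 2)(s + 1)s / 24
Then p(s) = -522·L_0(s) - 116·L_1(s) - 10·L_2(s) + 6·L_3(s) - 2·L_4(s).
Expanding and collecting terms gives p(s) = -6s^4 - s^3 - 6s^2 + 5s + 6.
Evaluating at s = 3: p(3) = -546.

-546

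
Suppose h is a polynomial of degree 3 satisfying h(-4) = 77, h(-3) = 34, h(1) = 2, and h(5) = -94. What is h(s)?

h(s) = -s^3 + s^2 + s + 1

Write h(s) = as^3 + bs^2 + cs + d. Substituting each data point gives a linear system:
  -64a + 16b - 4c + d = 77
  -27a + 9b - 3c + d = 34
  a + b + c + d = 2
  125a + 25b + 5c + d = -94
Solving the system yields a = -1, b = 1, c = 1, d = 1.
So h(s) = -s^3 + s^2 + s + 1.
Check: h(-3) = 34. ✓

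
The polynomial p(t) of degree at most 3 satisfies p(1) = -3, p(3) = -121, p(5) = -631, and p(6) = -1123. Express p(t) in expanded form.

p(t) = -6t^3 + 5t^2 - t - 1

Write p(t) = at^3 + bt^2 + ct + d. Substituting each data point gives a linear system:
  a + b + c + d = -3
  27a + 9b + 3c + d = -121
  125a + 25b + 5c + d = -631
  216a + 36b + 6c + d = -1123
Solving the system yields a = -6, b = 5, c = -1, d = -1.
So p(t) = -6t^3 + 5t^2 - t - 1.
Check: p(1) = -3. ✓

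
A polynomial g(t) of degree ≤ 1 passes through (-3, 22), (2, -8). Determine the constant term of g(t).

4

Write g(t) = at + b. Substituting each data point gives a linear system:
  -3a + b = 22
  2a + b = -8
Solving the system yields a = -6, b = 4.
So g(t) = -6t + 4.
The constant term is 4.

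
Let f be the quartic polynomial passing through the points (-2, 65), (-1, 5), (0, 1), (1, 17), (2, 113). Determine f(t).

Using the Lagrange interpolation formula with nodes -2, -1, 0, 1, 2:
  L_0(t) = (t + 1)t(t - 1)(t - 2) / 24
  L_1(t) = (t + 2)t(t - 1)(t - 2) / -6
  L_2(t) = (t + 2)(t + 1)(t - 1)(t - 2) / 4
  L_3(t) = (t + 2)(t + 1)t(t - 2) / -6
  L_4(t) = (t + 2)(t + 1)t(t - 1) / 24
Then f(t) = 65·L_0(t) + 5·L_1(t) + 1·L_2(t) + 17·L_3(t) + 113·L_4(t).
Expanding and collecting terms gives f(t) = 4t⁴ + 2t³ + 6t² + 4t + 1.
Check: f(2) = 113. ✓

f(t) = 4t^4 + 2t^3 + 6t^2 + 4t + 1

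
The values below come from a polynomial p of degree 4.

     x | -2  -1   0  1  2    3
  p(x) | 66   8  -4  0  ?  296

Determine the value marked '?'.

62

The 5 known points determine the degree-4 polynomial uniquely.
Write p(x) = ax^4 + bx^3 + cx^2 + dx + e. Substituting each data point gives a linear system:
  16a - 8b + 4c - 2d + e = 66
  a - b + c - d + e = 8
  e = -4
  a + b + c + d + e = 0
  81a + 27b + 9c + 3d + e = 296
Solving the system yields a = 3, b = 1, c = 5, d = -5, e = -4.
So p(x) = 3x^4 + x^3 + 5x^2 - 5x - 4.
Then p(2) = 62.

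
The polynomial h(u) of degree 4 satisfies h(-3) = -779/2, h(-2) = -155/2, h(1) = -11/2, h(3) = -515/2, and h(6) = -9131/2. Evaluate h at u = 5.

-4299/2

Using the Lagrange interpolation formula with nodes -3, -2, 1, 3, 6:
  L_0(u) = (u + 2)(u - 1)(u - 3)(u - 6) / 216
  L_1(u) = (u + 3)(u - 1)(u - 3)(u - 6) / -120
  L_2(u) = (u + 3)(u + 2)(u - 3)(u - 6) / 120
  L_3(u) = (u + 3)(u + 2)(u - 1)(u - 6) / -180
  L_4(u) = (u + 3)(u + 2)(u - 1)(u - 3) / 1080
Then h(u) = -779/2·L_0(u) - 155/2·L_1(u) - 11/2·L_2(u) - 515/2·L_3(u) - 9131/2·L_4(u).
Expanding and collecting terms gives h(u) = -4u^4 + 3u^3 - 5u + 1/2.
Evaluating at u = 5: h(5) = -4299/2.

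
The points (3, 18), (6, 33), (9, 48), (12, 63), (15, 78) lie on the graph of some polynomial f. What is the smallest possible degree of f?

1

Forward differences of the values at u = 3, 6, 9, 12, 15:
  f  : 18  33  48  63  78
  Δ  : 15  15  15  15
  Δ^2: 0  0  0
  Δ^3: 0  0
  Δ^4: 0
The first differences are constant (15) and nonzero, while all higher differences vanish, so the minimal degree is 1.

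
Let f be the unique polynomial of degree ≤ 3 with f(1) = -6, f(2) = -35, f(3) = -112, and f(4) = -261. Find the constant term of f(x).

Write f(x) = ax^3 + bx^2 + cx + d. Substituting each data point gives a linear system:
  a + b + c + d = -6
  8a + 4b + 2c + d = -35
  27a + 9b + 3c + d = -112
  64a + 16b + 4c + d = -261
Solving the system yields a = -4, b = 0, c = -1, d = -1.
So f(x) = -4x^3 - x - 1.
The constant term is -1.

-1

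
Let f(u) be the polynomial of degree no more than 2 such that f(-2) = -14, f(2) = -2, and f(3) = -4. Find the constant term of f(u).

-4

Write f(u) = au^2 + bu + c. Substituting each data point gives a linear system:
  4a - 2b + c = -14
  4a + 2b + c = -2
  9a + 3b + c = -4
Solving the system yields a = -1, b = 3, c = -4.
So f(u) = -u² + 3u - 4.
The constant term is -4.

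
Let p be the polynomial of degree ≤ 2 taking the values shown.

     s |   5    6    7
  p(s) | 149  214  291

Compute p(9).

Write p(s) = as^2 + bs + c. Substituting each data point gives a linear system:
  25a + 5b + c = 149
  36a + 6b + c = 214
  49a + 7b + c = 291
Solving the system yields a = 6, b = -1, c = 4.
So p(s) = 6s² - s + 4.
Then p(9) = 481.

481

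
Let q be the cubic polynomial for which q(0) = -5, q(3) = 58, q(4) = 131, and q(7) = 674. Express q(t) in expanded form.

Write q(t) = at^3 + bt^2 + ct + d. Substituting each data point gives a linear system:
  d = -5
  27a + 9b + 3c + d = 58
  64a + 16b + 4c + d = 131
  343a + 49b + 7c + d = 674
Solving the system yields a = 2, b = -1, c = 6, d = -5.
So q(t) = 2t^3 - t^2 + 6t - 5.
Check: q(3) = 58. ✓

q(t) = 2t^3 - t^2 + 6t - 5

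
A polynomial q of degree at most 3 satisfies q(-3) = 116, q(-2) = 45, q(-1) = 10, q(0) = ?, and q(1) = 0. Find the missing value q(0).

-1

On equispaced nodes a degree-3 polynomial has vanishing fourth forward difference, so
  q(-3) - 4·q(-2) + 6·q(-1) - 4·q(0) + q(1) = 0.
Substituting the known values and solving for q(0):
  -4·q(0) = 4
  q(0) = -1.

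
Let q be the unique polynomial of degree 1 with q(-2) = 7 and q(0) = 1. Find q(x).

Write q(x) = ax + b. Substituting each data point gives a linear system:
  -2a + b = 7
  b = 1
Solving the system yields a = -3, b = 1.
So q(x) = -3x + 1.
Check: q(-2) = 7. ✓

q(x) = -3x + 1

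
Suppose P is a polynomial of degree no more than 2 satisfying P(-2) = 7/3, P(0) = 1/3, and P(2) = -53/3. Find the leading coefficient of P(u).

Write P(u) = au^2 + bu + c. Substituting each data point gives a linear system:
  4a - 2b + c = 7/3
  c = 1/3
  4a + 2b + c = -53/3
Solving the system yields a = -2, b = -5, c = 1/3.
So P(u) = -2u^2 - 5u + 1/3.
The leading coefficient is -2.

-2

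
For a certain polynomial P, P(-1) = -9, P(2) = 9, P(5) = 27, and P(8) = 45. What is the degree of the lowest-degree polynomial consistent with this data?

1

Forward differences of the values at s = -1, 2, 5, 8:
  P  : -9  9  27  45
  Δ  : 18  18  18
  Δ^2: 0  0
  Δ^3: 0
The first differences are constant (18) and nonzero, while all higher differences vanish, so the minimal degree is 1.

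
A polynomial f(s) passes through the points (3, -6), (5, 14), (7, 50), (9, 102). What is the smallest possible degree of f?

Divided differences on the nodes 3, 5, 7, 9:
  order 0: -6  14  50  102
  order 1: 10  18  26
  order 2: 2  2
  order 3: 0
The order-2 divided differences are all 2 (nonzero) and every higher order vanishes, so the data lies on a polynomial of degree exactly 2.

2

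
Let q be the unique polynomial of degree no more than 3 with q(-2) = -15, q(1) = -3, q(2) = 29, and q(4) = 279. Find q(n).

q(n) = 4n^3 + 3n^2 - 5n - 5

Using the Lagrange interpolation formula with nodes -2, 1, 2, 4:
  L_0(n) = (n - 1)(n - 2)(n - 4) / -72
  L_1(n) = (n + 2)(n - 2)(n - 4) / 9
  L_2(n) = (n + 2)(n - 1)(n - 4) / -8
  L_3(n) = (n + 2)(n - 1)(n - 2) / 36
Then q(n) = -15·L_0(n) - 3·L_1(n) + 29·L_2(n) + 279·L_3(n).
Expanding and collecting terms gives q(n) = 4n^3 + 3n^2 - 5n - 5.
Check: q(1) = -3. ✓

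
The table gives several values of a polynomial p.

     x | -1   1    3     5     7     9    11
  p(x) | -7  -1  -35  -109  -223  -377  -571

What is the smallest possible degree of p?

2

Forward differences of the values at x = -1, 1, 3, 5, 7, 9, 11:
  p  : -7  -1  -35  -109  -223  -377  -571
  Δ  : 6  -34  -74  -114  -154  -194
  Δ^2: -40  -40  -40  -40  -40
  Δ^3: 0  0  0  0
  Δ^4: 0  0  0
  Δ^5: 0  0
  Δ^6: 0
The second differences are constant (-40) and nonzero, while all higher differences vanish, so the minimal degree is 2.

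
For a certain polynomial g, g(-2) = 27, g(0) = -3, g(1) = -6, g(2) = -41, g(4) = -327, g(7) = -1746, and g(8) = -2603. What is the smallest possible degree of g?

Divided differences on the nodes -2, 0, 1, 2, 4, 7, 8:
  order 0: 27  -3  -6  -41  -327  -1746  -2603
  order 1: -15  -3  -35  -143  -473  -857
  order 2: 4  -16  -36  -66  -96
  order 3: -5  -5  -5  -5
  order 4: 0  0  0
  order 5: 0  0
  order 6: 0
The order-3 divided differences are all -5 (nonzero) and every higher order vanishes, so the data lies on a polynomial of degree exactly 3.

3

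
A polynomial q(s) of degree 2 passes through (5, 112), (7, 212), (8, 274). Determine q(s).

Using the Lagrange interpolation formula with nodes 5, 7, 8:
  L_0(s) = (s - 7)(s - 8) / 6
  L_1(s) = (s - 5)(s - 8) / -2
  L_2(s) = (s - 5)(s - 7) / 3
Then q(s) = 112·L_0(s) + 212·L_1(s) + 274·L_2(s).
Expanding and collecting terms gives q(s) = 4s² + 2s + 2.
Check: q(7) = 212. ✓

q(s) = 4s^2 + 2s + 2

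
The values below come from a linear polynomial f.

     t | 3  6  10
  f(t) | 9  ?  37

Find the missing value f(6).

21

The 2 known points determine the degree-1 polynomial uniquely.
Write f(t) = at + b. Substituting each data point gives a linear system:
  3a + b = 9
  10a + b = 37
Solving the system yields a = 4, b = -3.
So f(t) = 4t - 3.
Then f(6) = 21.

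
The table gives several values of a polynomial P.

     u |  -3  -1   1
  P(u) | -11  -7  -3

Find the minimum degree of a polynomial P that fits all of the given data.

Forward differences of the values at u = -3, -1, 1:
  P  : -11  -7  -3
  Δ  : 4  4
  Δ^2: 0
The first differences are constant (4) and nonzero, while all higher differences vanish, so the minimal degree is 1.

1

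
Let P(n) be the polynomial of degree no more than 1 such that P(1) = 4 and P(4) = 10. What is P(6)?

Write P(n) = an + b. Substituting each data point gives a linear system:
  a + b = 4
  4a + b = 10
Solving the system yields a = 2, b = 2.
So P(n) = 2n + 2.
Then P(6) = 14.

14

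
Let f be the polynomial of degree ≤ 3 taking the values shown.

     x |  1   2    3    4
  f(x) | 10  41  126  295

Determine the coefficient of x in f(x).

Write f(x) = ax^3 + bx^2 + cx + d. Substituting each data point gives a linear system:
  a + b + c + d = 10
  8a + 4b + 2c + d = 41
  27a + 9b + 3c + d = 126
  64a + 16b + 4c + d = 295
Solving the system yields a = 5, b = -3, c = 5, d = 3.
So f(x) = 5x^3 - 3x^2 + 5x + 3.
The coefficient of x is 5.

5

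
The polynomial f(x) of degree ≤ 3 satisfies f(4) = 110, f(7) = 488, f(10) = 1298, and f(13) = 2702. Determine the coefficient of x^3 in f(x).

1

Write f(x) = ax^3 + bx^2 + cx + d. Substituting each data point gives a linear system:
  64a + 16b + 4c + d = 110
  343a + 49b + 7c + d = 488
  1000a + 100b + 10c + d = 1298
  2197a + 169b + 13c + d = 2702
Solving the system yields a = 1, b = 3, c = 0, d = -2.
So f(x) = x^3 + 3x^2 - 2.
The leading coefficient is 1.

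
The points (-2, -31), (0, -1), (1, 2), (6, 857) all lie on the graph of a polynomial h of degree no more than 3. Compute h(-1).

Using the Lagrange interpolation formula with nodes -2, 0, 1, 6:
  L_0(n) = n(n - 1)(n - 6) / -48
  L_1(n) = (n + 2)(n - 1)(n - 6) / 12
  L_2(n) = (n + 2)n(n - 6) / -15
  L_3(n) = (n + 2)n(n - 1) / 240
Then h(n) = -31·L_0(n) - 1·L_1(n) + 2·L_2(n) + 857·L_3(n).
Expanding and collecting terms gives h(n) = 4n^3 - n - 1.
Evaluating at n = -1: h(-1) = -4.

-4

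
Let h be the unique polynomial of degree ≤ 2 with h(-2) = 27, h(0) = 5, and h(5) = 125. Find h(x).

Using the Lagrange interpolation formula with nodes -2, 0, 5:
  L_0(x) = x(x - 5) / 14
  L_1(x) = (x + 2)(x - 5) / -10
  L_2(x) = (x + 2)x / 35
Then h(x) = 27·L_0(x) + 5·L_1(x) + 125·L_2(x).
Expanding and collecting terms gives h(x) = 5x² - x + 5.
Check: h(5) = 125. ✓

h(x) = 5x^2 - x + 5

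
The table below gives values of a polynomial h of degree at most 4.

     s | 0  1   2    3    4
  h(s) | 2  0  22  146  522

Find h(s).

h(s) = 3s^4 - 5s^3 + 6s^2 - 6s + 2

Write h(s) = as^4 + bs^3 + cs^2 + ds + e. Substituting each data point gives a linear system:
  e = 2
  a + b + c + d + e = 0
  16a + 8b + 4c + 2d + e = 22
  81a + 27b + 9c + 3d + e = 146
  256a + 64b + 16c + 4d + e = 522
Solving the system yields a = 3, b = -5, c = 6, d = -6, e = 2.
So h(s) = 3s^4 - 5s^3 + 6s^2 - 6s + 2.
Check: h(0) = 2. ✓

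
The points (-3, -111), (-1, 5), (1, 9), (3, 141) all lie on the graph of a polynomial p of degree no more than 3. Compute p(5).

Write p(s) = as^3 + bs^2 + cs + d. Substituting each data point gives a linear system:
  -27a + 9b - 3c + d = -111
  -a + b - c + d = 5
  a + b + c + d = 9
  27a + 9b + 3c + d = 141
Solving the system yields a = 5, b = 1, c = -3, d = 6.
So p(s) = 5s^3 + s^2 - 3s + 6.
Then p(5) = 641.

641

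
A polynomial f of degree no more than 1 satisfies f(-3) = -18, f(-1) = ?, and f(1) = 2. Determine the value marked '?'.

-8

On equispaced nodes a degree-1 polynomial has vanishing second forward difference, so
  f(-3) - 2·f(-1) + f(1) = 0.
Substituting the known values and solving for f(-1):
  -2·f(-1) = 16
  f(-1) = -8.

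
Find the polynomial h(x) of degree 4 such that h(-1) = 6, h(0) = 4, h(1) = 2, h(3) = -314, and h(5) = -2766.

h(x) = -5x^4 + 2x^3 + 5x^2 - 4x + 4

Write h(x) = ax^4 + bx^3 + cx^2 + dx + e. Substituting each data point gives a linear system:
  a - b + c - d + e = 6
  e = 4
  a + b + c + d + e = 2
  81a + 27b + 9c + 3d + e = -314
  625a + 125b + 25c + 5d + e = -2766
Solving the system yields a = -5, b = 2, c = 5, d = -4, e = 4.
So h(x) = -5x⁴ + 2x³ + 5x² - 4x + 4.
Check: h(3) = -314. ✓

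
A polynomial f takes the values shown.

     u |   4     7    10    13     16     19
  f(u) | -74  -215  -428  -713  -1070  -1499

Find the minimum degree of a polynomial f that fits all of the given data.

2

Forward differences of the values at u = 4, 7, 10, 13, 16, 19:
  f  : -74  -215  -428  -713  -1070  -1499
  Δ  : -141  -213  -285  -357  -429
  Δ^2: -72  -72  -72  -72
  Δ^3: 0  0  0
  Δ^4: 0  0
  Δ^5: 0
The second differences are constant (-72) and nonzero, while all higher differences vanish, so the minimal degree is 2.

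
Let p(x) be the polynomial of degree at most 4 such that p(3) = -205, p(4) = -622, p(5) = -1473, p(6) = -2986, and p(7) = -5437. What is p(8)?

-9150

Write p(x) = ax^4 + bx^3 + cx^2 + dx + e. Substituting each data point gives a linear system:
  81a + 27b + 9c + 3d + e = -205
  256a + 64b + 16c + 4d + e = -622
  625a + 125b + 25c + 5d + e = -1473
  1296a + 216b + 36c + 6d + e = -2986
  2401a + 343b + 49c + 7d + e = -5437
Solving the system yields a = -2, b = -2, c = 1, d = 0, e = 2.
So p(x) = -2x⁴ - 2x³ + x² + 2.
Then p(8) = -9150.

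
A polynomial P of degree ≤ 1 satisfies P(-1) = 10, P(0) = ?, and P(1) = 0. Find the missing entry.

5

The 2 known points determine the degree-1 polynomial uniquely.
Write P(x) = ax + b. Substituting each data point gives a linear system:
  -a + b = 10
  a + b = 0
Solving the system yields a = -5, b = 5.
So P(x) = -5x + 5.
Then P(0) = 5.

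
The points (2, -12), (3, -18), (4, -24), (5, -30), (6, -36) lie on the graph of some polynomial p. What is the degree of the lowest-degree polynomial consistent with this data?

Forward differences of the values at u = 2, 3, 4, 5, 6:
  p  : -12  -18  -24  -30  -36
  Δ  : -6  -6  -6  -6
  Δ^2: 0  0  0
  Δ^3: 0  0
  Δ^4: 0
The first differences are constant (-6) and nonzero, while all higher differences vanish, so the minimal degree is 1.

1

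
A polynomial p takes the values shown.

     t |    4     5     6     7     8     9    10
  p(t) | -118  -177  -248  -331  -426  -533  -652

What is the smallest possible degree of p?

Forward differences of the values at t = 4, 5, 6, 7, 8, 9, 10:
  p  : -118  -177  -248  -331  -426  -533  -652
  Δ  : -59  -71  -83  -95  -107  -119
  Δ^2: -12  -12  -12  -12  -12
  Δ^3: 0  0  0  0
  Δ^4: 0  0  0
  Δ^5: 0  0
  Δ^6: 0
The second differences are constant (-12) and nonzero, while all higher differences vanish, so the minimal degree is 2.

2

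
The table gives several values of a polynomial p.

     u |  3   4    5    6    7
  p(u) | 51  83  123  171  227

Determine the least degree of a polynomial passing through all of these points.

2

Forward differences of the values at u = 3, 4, 5, 6, 7:
  p  : 51  83  123  171  227
  Δ  : 32  40  48  56
  Δ^2: 8  8  8
  Δ^3: 0  0
  Δ^4: 0
The second differences are constant (8) and nonzero, while all higher differences vanish, so the minimal degree is 2.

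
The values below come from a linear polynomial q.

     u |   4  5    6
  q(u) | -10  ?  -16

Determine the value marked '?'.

-13

The 2 known points determine the degree-1 polynomial uniquely.
Write q(u) = au + b. Substituting each data point gives a linear system:
  4a + b = -10
  6a + b = -16
Solving the system yields a = -3, b = 2.
So q(u) = -3u + 2.
Then q(5) = -13.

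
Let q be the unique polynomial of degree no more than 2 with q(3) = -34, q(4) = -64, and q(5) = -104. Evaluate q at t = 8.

Using the Lagrange interpolation formula with nodes 3, 4, 5:
  L_0(t) = (t - 4)(t - 5) / 2
  L_1(t) = (t - 3)(t - 5) / -1
  L_2(t) = (t - 3)(t - 4) / 2
Then q(t) = -34·L_0(t) - 64·L_1(t) - 104·L_2(t).
Expanding and collecting terms gives q(t) = -5t² + 5t - 4.
Evaluating at t = 8: q(8) = -284.

-284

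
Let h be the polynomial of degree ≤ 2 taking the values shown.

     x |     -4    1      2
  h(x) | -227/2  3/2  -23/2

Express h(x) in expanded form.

h(x) = -6x^2 + 5x + 5/2

Write h(x) = ax^2 + bx + c. Substituting each data point gives a linear system:
  16a - 4b + c = -227/2
  a + b + c = 3/2
  4a + 2b + c = -23/2
Solving the system yields a = -6, b = 5, c = 5/2.
So h(x) = -6x^2 + 5x + 5/2.
Check: h(1) = 3/2. ✓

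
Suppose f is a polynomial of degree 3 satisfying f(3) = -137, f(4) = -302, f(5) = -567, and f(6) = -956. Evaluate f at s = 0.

Using the Lagrange interpolation formula with nodes 3, 4, 5, 6:
  L_0(s) = (s - 4)(s - 5)(s - 6) / -6
  L_1(s) = (s - 3)(s - 5)(s - 6) / 2
  L_2(s) = (s - 3)(s - 4)(s - 6) / -2
  L_3(s) = (s - 3)(s - 4)(s - 5) / 6
Then f(s) = -137·L_0(s) - 302·L_1(s) - 567·L_2(s) - 956·L_3(s).
Expanding and collecting terms gives f(s) = -4s³ - 2s² - 3s - 2.
Evaluating at s = 0: f(0) = -2.

-2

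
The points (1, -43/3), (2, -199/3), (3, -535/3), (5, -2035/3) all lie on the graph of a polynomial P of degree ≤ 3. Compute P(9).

-10363/3

Using the Lagrange interpolation formula with nodes 1, 2, 3, 5:
  L_0(n) = (n - 2)(n - 3)(n - 5) / -8
  L_1(n) = (n - 1)(n - 3)(n - 5) / 3
  L_2(n) = (n - 1)(n - 2)(n - 5) / -4
  L_3(n) = (n - 1)(n - 2)(n - 3) / 24
Then P(n) = -43/3·L_0(n) - 199/3·L_1(n) - 535/3·L_2(n) - 2035/3·L_3(n).
Expanding and collecting terms gives P(n) = -4n³ - 6n² - 6n + 5/3.
Evaluating at n = 9: P(9) = -10363/3.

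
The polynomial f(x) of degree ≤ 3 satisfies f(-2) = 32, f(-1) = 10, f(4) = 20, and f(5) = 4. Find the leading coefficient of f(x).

Write f(x) = ax^3 + bx^2 + cx + d. Substituting each data point gives a linear system:
  -8a + 4b - 2c + d = 32
  -a + b - c + d = 10
  64a + 16b + 4c + d = 20
  125a + 25b + 5c + d = 4
Solving the system yields a = -1, b = 5, c = 0, d = 4.
So f(x) = -x^3 + 5x^2 + 4.
The leading coefficient is -1.

-1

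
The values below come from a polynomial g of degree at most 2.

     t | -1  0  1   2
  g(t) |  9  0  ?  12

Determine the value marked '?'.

The 3 known points determine the degree-2 polynomial uniquely.
Write g(t) = at^2 + bt + c. Substituting each data point gives a linear system:
  a - b + c = 9
  c = 0
  4a + 2b + c = 12
Solving the system yields a = 5, b = -4, c = 0.
So g(t) = 5t^2 - 4t.
Then g(1) = 1.

1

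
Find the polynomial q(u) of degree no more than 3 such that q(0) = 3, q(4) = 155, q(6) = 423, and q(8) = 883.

Using the Lagrange interpolation formula with nodes 0, 4, 6, 8:
  L_0(u) = (u - 4)(u - 6)(u - 8) / -192
  L_1(u) = u(u - 6)(u - 8) / 32
  L_2(u) = u(u - 4)(u - 8) / -24
  L_3(u) = u(u - 4)(u - 6) / 64
Then q(u) = 3·L_0(u) + 155·L_1(u) + 423·L_2(u) + 883·L_3(u).
Expanding and collecting terms gives q(u) = u^3 + 6u^2 - 2u + 3.
Check: q(4) = 155. ✓

q(u) = u^3 + 6u^2 - 2u + 3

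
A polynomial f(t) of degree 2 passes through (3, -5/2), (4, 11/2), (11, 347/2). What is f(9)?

Using the Lagrange interpolation formula with nodes 3, 4, 11:
  L_0(t) = (t - 4)(t - 11) / 8
  L_1(t) = (t - 3)(t - 11) / -7
  L_2(t) = (t - 3)(t - 4) / 56
Then f(t) = -5/2·L_0(t) + 11/2·L_1(t) + 347/2·L_2(t).
Expanding and collecting terms gives f(t) = 2t² - 6t - 5/2.
Evaluating at t = 9: f(9) = 211/2.

211/2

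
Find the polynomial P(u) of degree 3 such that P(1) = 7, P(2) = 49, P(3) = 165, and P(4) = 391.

Write P(u) = au^3 + bu^2 + cu + d. Substituting each data point gives a linear system:
  a + b + c + d = 7
  8a + 4b + 2c + d = 49
  27a + 9b + 3c + d = 165
  64a + 16b + 4c + d = 391
Solving the system yields a = 6, b = 1, c = -3, d = 3.
So P(u) = 6u³ + u² - 3u + 3.
Check: P(3) = 165. ✓

P(u) = 6u^3 + u^2 - 3u + 3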